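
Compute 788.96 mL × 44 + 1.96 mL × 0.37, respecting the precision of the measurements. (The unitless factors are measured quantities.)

788.96 × 44 = 34714.24 → 3.5 × 10⁴ mL (2 s.f., last digit at the 10^3 place).
1.96 × 0.37 = 0.7252 → 0.73 mL (2 s.f., last digit at the 10^-2 place).
Sum: 34714.9652 mL; keep the coarser place, 10^3.
Result: 3.5 × 10⁴ mL.

3.5 × 10⁴ mL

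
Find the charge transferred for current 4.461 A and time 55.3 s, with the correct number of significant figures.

charge transferred = 4.461 A × 55.3 s = 246.6933 C.
4.461 has 4 significant figures; 55.3 has 3.
Division/multiplication keeps the fewest: 3 significant figures.
Rounded: 247 C.

247 C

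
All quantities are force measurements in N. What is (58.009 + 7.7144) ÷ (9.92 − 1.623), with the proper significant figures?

7.92

58.009 + 7.7144 = 65.7234, limited to 3 d.p. → 5 s.f.; 9.92 − 1.623 = 8.297, limited to 2 d.p. → 3 s.f.
Carrying full precision, 65.7234 ÷ 8.297 = 7.92134506448…; keep min(5, 3) = 3 s.f.
Rounded to 3 significant figures: 7.92.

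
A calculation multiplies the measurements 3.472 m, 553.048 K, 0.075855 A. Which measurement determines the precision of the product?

3.472 m → 4 s.f.; 553.048 K → 6 s.f.; 0.075855 A → 5 s.f.
The fewest is 4 significant figures, from 3.472 m.

3.472 m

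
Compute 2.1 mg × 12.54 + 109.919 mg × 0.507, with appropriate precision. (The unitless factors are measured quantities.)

2.1 × 12.54 = 26.334 → 26 mg (2 s.f., last digit at the 10^0 place).
109.919 × 0.507 = 55.728933 → 55.7 mg (3 s.f., last digit at the 10^-1 place).
Sum: 82.062933 mg; keep the coarser place, 10^0.
Result: 82 mg.

82 mg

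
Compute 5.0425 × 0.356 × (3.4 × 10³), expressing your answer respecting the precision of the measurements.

5.0425 × 0.356 × (3.4 × 10³) = 6103.442
Multiplication/division keeps the fewest significant figures: 5.0425 → 5 s.f., 0.356 → 3 s.f., 3.4 × 10³ → 2 s.f.; limit is 2.
Rounded to 2 significant figures: 6.1 × 10³.

6.1 × 10³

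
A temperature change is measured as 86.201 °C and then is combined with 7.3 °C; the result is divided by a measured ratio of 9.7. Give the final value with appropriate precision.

86.201 °C + 7.3 °C = 93.501 °C; the sum is limited to 1 decimal place (3 s.f.).
Carrying full precision, 93.501 ÷ 9.7 = 9.63927835052… °C; 9.7 has 2 s.f., so the result keeps min(3, 2) = 2 s.f.
Rounded to 2 significant figures: 9.6 °C.

9.6 °C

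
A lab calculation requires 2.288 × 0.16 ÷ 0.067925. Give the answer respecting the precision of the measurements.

2.288 × 0.16 ÷ 0.067925 = 5.38947368421…
Multiplication/division keeps the fewest significant figures: 2.288 → 4 s.f., 0.16 → 2 s.f., 0.067925 → 5 s.f.; limit is 2.
Rounded to 2 significant figures: 5.4.

5.4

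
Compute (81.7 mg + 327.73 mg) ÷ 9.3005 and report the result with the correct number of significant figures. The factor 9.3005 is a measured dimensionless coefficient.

44.02 mg

81.7 mg + 327.73 mg = 409.43 mg; the sum is limited to 1 decimal place (4 s.f.).
Carrying full precision, 409.43 ÷ 9.3005 = 44.022364389… mg; 9.3005 has 5 s.f., so the result keeps min(4, 5) = 4 s.f.
Rounded to 4 significant figures: 44.02 mg.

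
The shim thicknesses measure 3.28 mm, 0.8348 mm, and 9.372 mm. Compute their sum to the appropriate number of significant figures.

3.28 mm + 0.8348 mm + 9.372 mm = 13.4868 mm.
Addition/subtraction keeps the fewest decimal places: 3.28 → 2 decimal places, 0.8348 → 4 decimal places, 9.372 → 3 decimal places; limit is 2.
Rounded to 2 decimal places: 13.49 mm.

13.49 mm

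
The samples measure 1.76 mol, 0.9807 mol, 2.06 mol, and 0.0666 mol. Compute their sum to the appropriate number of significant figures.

4.87 mol

1.76 mol + 0.9807 mol + 2.06 mol + 0.0666 mol = 4.8673 mol.
Addition/subtraction keeps the fewest decimal places: 1.76 → 2 decimal places, 0.9807 → 4 decimal places, 2.06 → 2 decimal places, 0.0666 → 4 decimal places; limit is 2.
Rounded to 2 decimal places: 4.87 mol.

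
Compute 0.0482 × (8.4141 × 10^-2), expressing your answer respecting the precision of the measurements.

0.0482 × (8.4141 × 10^-2) = 0.0040555962
Multiplication/division keeps the fewest significant figures: 0.0482 → 3 s.f., 8.4141 × 10^-2 → 5 s.f.; limit is 3.
Rounded to 3 significant figures: 0.00406.

0.00406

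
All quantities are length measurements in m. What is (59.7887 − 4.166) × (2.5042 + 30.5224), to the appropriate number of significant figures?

1837.0 m²

59.7887 − 4.166 = 55.6227, limited to 3 d.p. → 5 s.f.; 2.5042 + 30.5224 = 33.0266, limited to 4 d.p. → 6 s.f.
Carrying full precision, 55.6227 × 33.0266 = 1837.02866382; keep min(5, 6) = 5 s.f.
Rounded to 5 significant figures: 1837.0 m².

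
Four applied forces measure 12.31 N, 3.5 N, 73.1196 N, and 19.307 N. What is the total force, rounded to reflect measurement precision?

12.31 N + 3.5 N + 73.1196 N + 19.307 N = 108.2366 N.
Addition/subtraction keeps the fewest decimal places: 12.31 → 2 decimal places, 3.5 → 1 decimal place, 73.1196 → 4 decimal places, 19.307 → 3 decimal places; limit is 1.
Rounded to 1 decimal place: 108.2 N.

108.2 N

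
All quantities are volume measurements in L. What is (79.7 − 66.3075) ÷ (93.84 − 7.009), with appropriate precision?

0.154

79.7 − 66.3075 = 13.3925, limited to 1 d.p. → 3 s.f.; 93.84 − 7.009 = 86.831, limited to 2 d.p. → 4 s.f.
Carrying full precision, 13.3925 ÷ 86.831 = 0.154236390229…; keep min(3, 4) = 3 s.f.
Rounded to 3 significant figures: 0.154.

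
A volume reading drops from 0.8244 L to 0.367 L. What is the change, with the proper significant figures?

0.457 L

0.8244 L − 0.367 L = 0.4574 L.
Addition/subtraction keeps the fewest decimal places: 0.8244 → 4 decimal places, 0.367 → 3 decimal places; limit is 3.
Rounded to 3 decimal places: 0.457 L.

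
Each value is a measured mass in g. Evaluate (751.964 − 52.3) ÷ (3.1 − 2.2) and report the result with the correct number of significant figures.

751.964 − 52.3 = 699.664, limited to 1 d.p. → 4 s.f.; 3.1 − 2.2 = 0.9, limited to 1 d.p. → 1 s.f.
Carrying full precision, 699.664 ÷ 0.9 = 777.404444444…; keep min(4, 1) = 1 s.f.
Rounded to 1 significant figure: 8 × 10^2.

8 × 10^2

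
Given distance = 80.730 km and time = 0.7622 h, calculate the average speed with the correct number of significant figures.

105.9 km/h

average speed = 80.730 km ÷ 0.7622 h = 105.917082131… km/h.
80.730 has 5 significant figures; 0.7622 has 4.
Division/multiplication keeps the fewest: 4 significant figures.
Rounded: 105.9 km/h.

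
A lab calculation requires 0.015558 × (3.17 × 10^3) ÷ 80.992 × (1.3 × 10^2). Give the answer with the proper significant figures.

0.015558 × (3.17 × 10^3) ÷ 80.992 × (1.3 × 10^2) = 79.1615443501…
Multiplication/division keeps the fewest significant figures: 0.015558 → 5 s.f., 3.17 × 10^3 → 3 s.f., 80.992 → 5 s.f., 1.3 × 10^2 → 2 s.f.; limit is 2.
Rounded to 2 significant figures: 79.

79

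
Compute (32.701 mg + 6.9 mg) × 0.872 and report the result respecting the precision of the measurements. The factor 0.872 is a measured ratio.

32.701 mg + 6.9 mg = 39.601 mg; the sum is limited to 1 decimal place (3 s.f.).
Carrying full precision, 39.601 × 0.872 = 34.532072 mg; 0.872 has 3 s.f., so the result keeps min(3, 3) = 3 s.f.
Rounded to 3 significant figures: 34.5 mg.

34.5 mg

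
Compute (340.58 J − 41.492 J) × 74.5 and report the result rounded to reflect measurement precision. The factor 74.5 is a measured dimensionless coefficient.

2.23 × 10⁴ J

340.58 J − 41.492 J = 299.088 J; the difference is limited to 2 decimal places (5 s.f.).
Carrying full precision, 299.088 × 74.5 = 22282.056 J; 74.5 has 3 s.f., so the result keeps min(5, 3) = 3 s.f.
Rounded to 3 significant figures: 2.23 × 10⁴ J.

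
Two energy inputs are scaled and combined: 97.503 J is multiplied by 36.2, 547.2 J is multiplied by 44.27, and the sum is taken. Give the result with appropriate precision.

2.775 × 10^4 J

97.503 × 36.2 = 3529.6086 → 3.53 × 10^3 J (3 s.f., last digit at the 10^1 place).
547.2 × 44.27 = 24224.544 → 2.422 × 10^4 J (4 s.f., last digit at the 10^1 place).
Sum: 27754.1526 J; keep the coarser place, 10^1.
Result: 2.775 × 10^4 J.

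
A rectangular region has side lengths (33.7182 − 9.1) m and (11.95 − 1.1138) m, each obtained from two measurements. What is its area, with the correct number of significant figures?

33.7182 − 9.1 = 24.6182, limited to 1 d.p. → 3 s.f.; 11.95 − 1.1138 = 10.8362, limited to 2 d.p. → 4 s.f.
Carrying full precision, 24.6182 × 10.8362 = 266.76773884; keep min(3, 4) = 3 s.f.
Rounded to 3 significant figures: 2.67 × 10² m².

2.67 × 10² m²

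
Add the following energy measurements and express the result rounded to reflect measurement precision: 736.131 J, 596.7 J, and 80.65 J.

736.131 J + 596.7 J + 80.65 J = 1413.481 J.
Addition/subtraction keeps the fewest decimal places: 736.131 → 3 decimal places, 596.7 → 1 decimal place, 80.65 → 2 decimal places; limit is 1.
Rounded to 1 decimal place: 1413.5 J.

1413.5 J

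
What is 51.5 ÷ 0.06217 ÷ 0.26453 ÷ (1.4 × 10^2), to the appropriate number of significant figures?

22

51.5 ÷ 0.06217 ÷ 0.26453 ÷ (1.4 × 10^2) = 22.3678063449…
Multiplication/division keeps the fewest significant figures: 51.5 → 3 s.f., 0.06217 → 4 s.f., 0.26453 → 5 s.f., 1.4 × 10^2 → 2 s.f.; limit is 2.
Rounded to 2 significant figures: 22.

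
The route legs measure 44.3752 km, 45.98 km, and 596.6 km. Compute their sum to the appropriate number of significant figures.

44.3752 km + 45.98 km + 596.6 km = 686.9552 km.
Addition/subtraction keeps the fewest decimal places: 44.3752 → 4 decimal places, 45.98 → 2 decimal places, 596.6 → 1 decimal place; limit is 1.
Rounded to 1 decimal place: 687.0 km.

687.0 km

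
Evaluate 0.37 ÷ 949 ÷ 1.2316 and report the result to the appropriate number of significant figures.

3.2 × 10⁻⁴

0.37 ÷ 949 ÷ 1.2316 = 0.000316567139099…
Multiplication/division keeps the fewest significant figures: 0.37 → 2 s.f., 949 → 3 s.f., 1.2316 → 5 s.f.; limit is 2.
Rounded to 2 significant figures: 3.2 × 10⁻⁴.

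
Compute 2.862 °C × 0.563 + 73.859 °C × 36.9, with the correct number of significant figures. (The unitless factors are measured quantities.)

2.73 × 10^3 °C

2.862 × 0.563 = 1.611306 → 1.61 °C (3 s.f., last digit at the 10^-2 place).
73.859 × 36.9 = 2725.3971 → 2.73 × 10^3 °C (3 s.f., last digit at the 10^1 place).
Sum: 2727.008406 °C; keep the coarser place, 10^1.
Result: 2.73 × 10^3 °C.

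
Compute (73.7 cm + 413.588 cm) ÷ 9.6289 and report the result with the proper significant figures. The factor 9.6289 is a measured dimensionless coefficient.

73.7 cm + 413.588 cm = 487.288 cm; the sum is limited to 1 decimal place (4 s.f.).
Carrying full precision, 487.288 ÷ 9.6289 = 50.6068190551… cm; 9.6289 has 5 s.f., so the result keeps min(4, 5) = 4 s.f.
Rounded to 4 significant figures: 50.61 cm.

50.61 cm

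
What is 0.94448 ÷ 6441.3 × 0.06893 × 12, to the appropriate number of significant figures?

0.94448 ÷ 6441.3 × 0.06893 × 12 = 0.000121285466723…
Multiplication/division keeps the fewest significant figures: 0.94448 → 5 s.f., 6441.3 → 5 s.f., 0.06893 → 4 s.f., 12 → 2 s.f.; limit is 2.
Rounded to 2 significant figures: 1.2 × 10⁻⁴.

1.2 × 10⁻⁴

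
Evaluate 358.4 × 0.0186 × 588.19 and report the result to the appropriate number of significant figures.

3.92 × 10^3

358.4 × 0.0186 × 588.19 = 3921.0157056
Multiplication/division keeps the fewest significant figures: 358.4 → 4 s.f., 0.0186 → 3 s.f., 588.19 → 5 s.f.; limit is 3.
Rounded to 3 significant figures: 3.92 × 10^3.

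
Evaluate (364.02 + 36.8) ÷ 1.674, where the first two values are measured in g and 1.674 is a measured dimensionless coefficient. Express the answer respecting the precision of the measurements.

364.02 g + 36.8 g = 400.82 g; the sum is limited to 1 decimal place (4 s.f.).
Carrying full precision, 400.82 ÷ 1.674 = 239.438470729… g; 1.674 has 4 s.f., so the result keeps min(4, 4) = 4 s.f.
Rounded to 4 significant figures: 239.4 g.

239.4 g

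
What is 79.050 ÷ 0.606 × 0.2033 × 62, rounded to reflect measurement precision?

79.050 ÷ 0.606 × 0.2033 × 62 = 1644.21391089…
Multiplication/division keeps the fewest significant figures: 79.050 → 5 s.f., 0.606 → 3 s.f., 0.2033 → 4 s.f., 62 → 2 s.f.; limit is 2.
Rounded to 2 significant figures: 1.6 × 10^3.

1.6 × 10^3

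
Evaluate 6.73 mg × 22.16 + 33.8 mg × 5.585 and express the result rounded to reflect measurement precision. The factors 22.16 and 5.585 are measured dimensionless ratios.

338 mg

6.73 × 22.16 = 149.1368 → 149 mg (3 s.f., last digit at the 10^0 place).
33.8 × 5.585 = 188.773 → 189 mg (3 s.f., last digit at the 10^0 place).
Sum: 337.9098 mg; keep the coarser place, 10^0.
Result: 338 mg.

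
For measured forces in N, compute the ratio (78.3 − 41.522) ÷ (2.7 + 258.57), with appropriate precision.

78.3 − 41.522 = 36.778, limited to 1 d.p. → 3 s.f.; 2.7 + 258.57 = 261.27, limited to 1 d.p. → 4 s.f.
Carrying full precision, 36.778 ÷ 261.27 = 0.140766257129…; keep min(3, 4) = 3 s.f.
Rounded to 3 significant figures: 0.141.

0.141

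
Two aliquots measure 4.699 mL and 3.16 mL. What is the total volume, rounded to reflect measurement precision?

4.699 mL + 3.16 mL = 7.859 mL.
Addition/subtraction keeps the fewest decimal places: 4.699 → 3 decimal places, 3.16 → 2 decimal places; limit is 2.
Rounded to 2 decimal places: 7.86 mL.

7.86 mL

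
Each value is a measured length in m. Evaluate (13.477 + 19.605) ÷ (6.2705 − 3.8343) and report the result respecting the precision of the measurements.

13.477 + 19.605 = 33.082, limited to 3 d.p. → 5 s.f.; 6.2705 − 3.8343 = 2.4362, limited to 4 d.p. → 5 s.f.
Carrying full precision, 33.082 ÷ 2.4362 = 13.5793448814…; keep min(5, 5) = 5 s.f.
Rounded to 5 significant figures: 13.579.

13.579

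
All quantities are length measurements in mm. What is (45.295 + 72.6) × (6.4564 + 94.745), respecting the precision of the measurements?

45.295 + 72.6 = 117.895, limited to 1 d.p. → 4 s.f.; 6.4564 + 94.745 = 101.2014, limited to 3 d.p. → 6 s.f.
Carrying full precision, 117.895 × 101.2014 = 11931.139053; keep min(4, 6) = 4 s.f.
Rounded to 4 significant figures: 1.193 × 10⁴ mm².

1.193 × 10⁴ mm²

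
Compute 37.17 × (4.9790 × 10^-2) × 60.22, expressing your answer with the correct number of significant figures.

111.4

37.17 × (4.9790 × 10^-2) × 60.22 = 111.448810746
Multiplication/division keeps the fewest significant figures: 37.17 → 4 s.f., 4.9790 × 10^-2 → 5 s.f., 60.22 → 4 s.f.; limit is 4.
Rounded to 4 significant figures: 111.4.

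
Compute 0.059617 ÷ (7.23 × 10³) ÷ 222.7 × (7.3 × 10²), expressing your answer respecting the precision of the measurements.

2.7 × 10⁻⁵

0.059617 ÷ (7.23 × 10³) ÷ 222.7 × (7.3 × 10²) = 0.000027029279166…
Multiplication/division keeps the fewest significant figures: 0.059617 → 5 s.f., 7.23 × 10³ → 3 s.f., 222.7 → 4 s.f., 7.3 × 10² → 2 s.f.; limit is 2.
Rounded to 2 significant figures: 2.7 × 10⁻⁵.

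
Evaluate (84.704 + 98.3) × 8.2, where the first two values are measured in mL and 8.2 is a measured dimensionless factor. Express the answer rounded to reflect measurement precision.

84.704 mL + 98.3 mL = 183.004 mL; the sum is limited to 1 decimal place (4 s.f.).
Carrying full precision, 183.004 × 8.2 = 1500.6328 mL; 8.2 has 2 s.f., so the result keeps min(4, 2) = 2 s.f.
Rounded to 2 significant figures: 1.5 × 10^3 mL.

1.5 × 10^3 mL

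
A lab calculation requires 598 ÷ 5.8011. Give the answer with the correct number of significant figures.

598 ÷ 5.8011 = 103.083897881…
Multiplication/division keeps the fewest significant figures: 598 → 3 s.f., 5.8011 → 5 s.f.; limit is 3.
Rounded to 3 significant figures: 103.

103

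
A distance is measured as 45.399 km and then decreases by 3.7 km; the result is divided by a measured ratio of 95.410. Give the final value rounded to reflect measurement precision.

45.399 km − 3.7 km = 41.699 km; the difference is limited to 1 decimal place (3 s.f.).
Carrying full precision, 41.699 ÷ 95.410 = 0.437050623624… km; 95.410 has 5 s.f., so the result keeps min(3, 5) = 3 s.f.
Rounded to 3 significant figures: 0.437 km.

0.437 km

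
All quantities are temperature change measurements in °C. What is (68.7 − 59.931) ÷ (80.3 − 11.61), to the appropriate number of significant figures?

68.7 − 59.931 = 8.769, limited to 1 d.p. → 2 s.f.; 80.3 − 11.61 = 68.69, limited to 1 d.p. → 3 s.f.
Carrying full precision, 8.769 ÷ 68.69 = 0.127660503712…; keep min(2, 3) = 2 s.f.
Rounded to 2 significant figures: 0.13.

0.13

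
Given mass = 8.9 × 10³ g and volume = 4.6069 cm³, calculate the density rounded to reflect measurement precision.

1.9 × 10³ g/cm³

density = 8.9 × 10³ g ÷ 4.6069 cm³ = 1931.88478152… g/cm³.
8.9 × 10³ has 2 significant figures; 4.6069 has 5.
Division/multiplication keeps the fewest: 2 significant figures.
Rounded: 1.9 × 10³ g/cm³.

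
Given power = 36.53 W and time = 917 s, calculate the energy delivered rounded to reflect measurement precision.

3.35 × 10⁴ J

energy delivered = 36.53 W × 917 s = 33498.01 J.
36.53 has 4 significant figures; 917 has 3.
Division/multiplication keeps the fewest: 3 significant figures.
Rounded: 3.35 × 10⁴ J.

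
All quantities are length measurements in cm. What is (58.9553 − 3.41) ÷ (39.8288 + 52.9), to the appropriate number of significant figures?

58.9553 − 3.41 = 55.5453, limited to 2 d.p. → 4 s.f.; 39.8288 + 52.9 = 92.7288, limited to 1 d.p. → 3 s.f.
Carrying full precision, 55.5453 ÷ 92.7288 = 0.599008075161…; keep min(4, 3) = 3 s.f.
Rounded to 3 significant figures: 5.99 × 10^-1.

5.99 × 10^-1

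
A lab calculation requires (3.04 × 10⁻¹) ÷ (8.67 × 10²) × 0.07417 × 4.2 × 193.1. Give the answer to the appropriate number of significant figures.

(3.04 × 10⁻¹) ÷ (8.67 × 10²) × 0.07417 × 4.2 × 193.1 = 0.0210918332567…
Multiplication/division keeps the fewest significant figures: 3.04 × 10⁻¹ → 3 s.f., 8.67 × 10² → 3 s.f., 0.07417 → 4 s.f., 4.2 → 2 s.f., 193.1 → 4 s.f.; limit is 2.
Rounded to 2 significant figures: 0.021.

0.021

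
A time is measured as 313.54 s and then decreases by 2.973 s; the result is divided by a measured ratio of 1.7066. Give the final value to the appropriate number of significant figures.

181.98 s

313.54 s − 2.973 s = 310.567 s; the difference is limited to 2 decimal places (5 s.f.).
Carrying full precision, 310.567 ÷ 1.7066 = 181.979960155… s; 1.7066 has 5 s.f., so the result keeps min(5, 5) = 5 s.f.
Rounded to 5 significant figures: 181.98 s.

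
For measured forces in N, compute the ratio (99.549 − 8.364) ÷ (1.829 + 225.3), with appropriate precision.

0.4015

99.549 − 8.364 = 91.185, limited to 3 d.p. → 5 s.f.; 1.829 + 225.3 = 227.129, limited to 1 d.p. → 4 s.f.
Carrying full precision, 91.185 ÷ 227.129 = 0.401467888293…; keep min(5, 4) = 4 s.f.
Rounded to 4 significant figures: 0.4015.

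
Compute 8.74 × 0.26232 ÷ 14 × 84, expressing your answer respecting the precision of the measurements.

14

8.74 × 0.26232 ÷ 14 × 84 = 13.7560608
Multiplication/division keeps the fewest significant figures: 8.74 → 3 s.f., 0.26232 → 5 s.f., 14 → 2 s.f., 84 → 2 s.f.; limit is 2.
Rounded to 2 significant figures: 14.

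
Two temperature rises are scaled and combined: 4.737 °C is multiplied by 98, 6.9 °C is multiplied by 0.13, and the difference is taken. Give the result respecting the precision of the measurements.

4.6 × 10^2 °C

4.737 × 98 = 464.226 → 4.6 × 10^2 °C (2 s.f., last digit at the 10^1 place).
6.9 × 0.13 = 0.897 → 0.90 °C (2 s.f., last digit at the 10^-2 place).
Difference: 463.329 °C; keep the coarser place, 10^1.
Result: 4.6 × 10^2 °C.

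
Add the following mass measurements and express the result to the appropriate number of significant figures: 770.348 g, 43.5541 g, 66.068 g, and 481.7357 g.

770.348 g + 43.5541 g + 66.068 g + 481.7357 g = 1361.7058 g.
Addition/subtraction keeps the fewest decimal places: 770.348 → 3 decimal places, 43.5541 → 4 decimal places, 66.068 → 3 decimal places, 481.7357 → 4 decimal places; limit is 3.
Rounded to 3 decimal places: 1361.706 g.

1361.706 g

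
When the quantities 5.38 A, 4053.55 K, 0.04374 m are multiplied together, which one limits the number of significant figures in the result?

5.38 A → 3 s.f.; 4053.55 K → 6 s.f.; 0.04374 m → 4 s.f.
The fewest is 3 significant figures, from 5.38 A.

5.38 A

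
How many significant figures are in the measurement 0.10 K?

0.10: leading zeros are not significant; trailing zeros after a decimal point are significant.

2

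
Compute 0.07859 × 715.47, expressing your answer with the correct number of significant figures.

56.23

0.07859 × 715.47 = 56.2287873
Multiplication/division keeps the fewest significant figures: 0.07859 → 4 s.f., 715.47 → 5 s.f.; limit is 4.
Rounded to 4 significant figures: 56.23.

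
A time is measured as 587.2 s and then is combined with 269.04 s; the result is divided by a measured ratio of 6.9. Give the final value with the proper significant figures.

1.2 × 10² s

587.2 s + 269.04 s = 856.24 s; the sum is limited to 1 decimal place (4 s.f.).
Carrying full precision, 856.24 ÷ 6.9 = 124.092753623… s; 6.9 has 2 s.f., so the result keeps min(4, 2) = 2 s.f.
Rounded to 2 significant figures: 1.2 × 10² s.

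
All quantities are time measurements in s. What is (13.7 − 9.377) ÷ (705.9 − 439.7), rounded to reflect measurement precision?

13.7 − 9.377 = 4.323, limited to 1 d.p. → 2 s.f.; 705.9 − 439.7 = 266.2, limited to 1 d.p. → 4 s.f.
Carrying full precision, 4.323 ÷ 266.2 = 0.0162396694215…; keep min(2, 4) = 2 s.f.
Rounded to 2 significant figures: 1.6 × 10^-2.

1.6 × 10^-2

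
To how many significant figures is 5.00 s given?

3

5.00: trailing zeros after a decimal point are significant.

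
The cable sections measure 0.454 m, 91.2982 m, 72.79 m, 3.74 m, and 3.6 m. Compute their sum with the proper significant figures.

0.454 m + 91.2982 m + 72.79 m + 3.74 m + 3.6 m = 171.8822 m.
Addition/subtraction keeps the fewest decimal places: 0.454 → 3 decimal places, 91.2982 → 4 decimal places, 72.79 → 2 decimal places, 3.74 → 2 decimal places, 3.6 → 1 decimal place; limit is 1.
Rounded to 1 decimal place: 171.9 m.

171.9 m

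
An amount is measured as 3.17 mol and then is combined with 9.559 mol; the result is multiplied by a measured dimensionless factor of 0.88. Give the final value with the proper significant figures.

11 mol

3.17 mol + 9.559 mol = 12.729 mol; the sum is limited to 2 decimal places (4 s.f.).
Carrying full precision, 12.729 × 0.88 = 11.20152 mol; 0.88 has 2 s.f., so the result keeps min(4, 2) = 2 s.f.
Rounded to 2 significant figures: 11 mol.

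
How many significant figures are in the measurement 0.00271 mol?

3

0.00271: leading zeros are not significant.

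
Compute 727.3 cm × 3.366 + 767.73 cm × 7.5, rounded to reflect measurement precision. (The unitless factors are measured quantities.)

727.3 × 3.366 = 2448.0918 → 2448 cm (4 s.f., last digit at the 10^0 place).
767.73 × 7.5 = 5757.975 → 5.8 × 10³ cm (2 s.f., last digit at the 10^2 place).
Sum: 8206.0668 cm; keep the coarser place, 10^2.
Result: 8.2 × 10³ cm.

8.2 × 10³ cm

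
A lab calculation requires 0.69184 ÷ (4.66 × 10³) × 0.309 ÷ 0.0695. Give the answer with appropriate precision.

0.69184 ÷ (4.66 × 10³) × 0.309 ÷ 0.0695 = 0.000660075215364…
Multiplication/division keeps the fewest significant figures: 0.69184 → 5 s.f., 4.66 × 10³ → 3 s.f., 0.309 → 3 s.f., 0.0695 → 3 s.f.; limit is 3.
Rounded to 3 significant figures: 6.60 × 10⁻⁴.

6.60 × 10⁻⁴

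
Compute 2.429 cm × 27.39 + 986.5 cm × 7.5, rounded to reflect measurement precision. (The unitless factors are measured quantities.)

2.429 × 27.39 = 66.53031 → 66.53 cm (4 s.f., last digit at the 10^-2 place).
986.5 × 7.5 = 7398.75 → 7.4 × 10³ cm (2 s.f., last digit at the 10^2 place).
Sum: 7465.28031 cm; keep the coarser place, 10^2.
Result: 7.5 × 10³ cm.

7.5 × 10³ cm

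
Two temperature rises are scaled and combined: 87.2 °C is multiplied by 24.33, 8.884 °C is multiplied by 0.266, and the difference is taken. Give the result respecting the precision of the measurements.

2.12 × 10^3 °C

87.2 × 24.33 = 2121.576 → 2.12 × 10^3 °C (3 s.f., last digit at the 10^1 place).
8.884 × 0.266 = 2.363144 → 2.36 °C (3 s.f., last digit at the 10^-2 place).
Difference: 2119.212856 °C; keep the coarser place, 10^1.
Result: 2.12 × 10^3 °C.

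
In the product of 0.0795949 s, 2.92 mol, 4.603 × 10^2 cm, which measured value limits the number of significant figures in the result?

0.0795949 s → 6 s.f.; 2.92 mol → 3 s.f.; 4.603 × 10^2 cm → 4 s.f.
The fewest is 3 significant figures, from 2.92 mol.

2.92 mol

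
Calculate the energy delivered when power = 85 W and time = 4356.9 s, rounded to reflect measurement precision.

3.7 × 10^5 J

energy delivered = 85 W × 4356.9 s = 370336.5 J.
85 has 2 significant figures; 4356.9 has 5.
Division/multiplication keeps the fewest: 2 significant figures.
Rounded: 3.7 × 10^5 J.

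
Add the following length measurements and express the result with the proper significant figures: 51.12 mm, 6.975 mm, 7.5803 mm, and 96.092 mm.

161.77 mm

51.12 mm + 6.975 mm + 7.5803 mm + 96.092 mm = 161.7673 mm.
Addition/subtraction keeps the fewest decimal places: 51.12 → 2 decimal places, 6.975 → 3 decimal places, 7.5803 → 4 decimal places, 96.092 → 3 decimal places; limit is 2.
Rounded to 2 decimal places: 161.77 mm.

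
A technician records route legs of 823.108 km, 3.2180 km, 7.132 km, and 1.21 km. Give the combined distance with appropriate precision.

834.67 km

823.108 km + 3.2180 km + 7.132 km + 1.21 km = 834.6680 km.
Addition/subtraction keeps the fewest decimal places: 823.108 → 3 decimal places, 3.2180 → 4 decimal places, 7.132 → 3 decimal places, 1.21 → 2 decimal places; limit is 2.
Rounded to 2 decimal places: 834.67 km.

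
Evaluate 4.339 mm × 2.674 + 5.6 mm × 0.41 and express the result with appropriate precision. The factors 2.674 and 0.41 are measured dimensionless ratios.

4.339 × 2.674 = 11.602486 → 11.60 mm (4 s.f., last digit at the 10^-2 place).
5.6 × 0.41 = 2.296 → 2.3 mm (2 s.f., last digit at the 10^-1 place).
Sum: 13.898486 mm; keep the coarser place, 10^-1.
Result: 13.9 mm.

13.9 mm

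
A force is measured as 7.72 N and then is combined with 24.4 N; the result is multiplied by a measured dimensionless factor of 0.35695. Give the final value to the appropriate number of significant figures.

7.72 N + 24.4 N = 32.12 N; the sum is limited to 1 decimal place (3 s.f.).
Carrying full precision, 32.12 × 0.35695 = 11.465234 N; 0.35695 has 5 s.f., so the result keeps min(3, 5) = 3 s.f.
Rounded to 3 significant figures: 11.5 N.

11.5 N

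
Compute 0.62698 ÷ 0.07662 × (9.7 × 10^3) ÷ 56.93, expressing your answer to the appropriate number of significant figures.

0.62698 ÷ 0.07662 × (9.7 × 10^3) ÷ 56.93 = 1394.25461384…
Multiplication/division keeps the fewest significant figures: 0.62698 → 5 s.f., 0.07662 → 4 s.f., 9.7 × 10^3 → 2 s.f., 56.93 → 4 s.f.; limit is 2.
Rounded to 2 significant figures: 1.4 × 10^3.

1.4 × 10^3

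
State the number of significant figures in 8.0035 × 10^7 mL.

8.0035 × 10^7: in scientific notation every digit of the coefficient is significant.

5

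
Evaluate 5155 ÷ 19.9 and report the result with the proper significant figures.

5155 ÷ 19.9 = 259.045226131…
Multiplication/division keeps the fewest significant figures: 5155 → 4 s.f., 19.9 → 3 s.f.; limit is 3.
Rounded to 3 significant figures: 259.

259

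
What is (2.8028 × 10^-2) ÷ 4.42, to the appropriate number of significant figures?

(2.8028 × 10^-2) ÷ 4.42 = 0.00634117647059…
Multiplication/division keeps the fewest significant figures: 2.8028 × 10^-2 → 5 s.f., 4.42 → 3 s.f.; limit is 3.
Rounded to 3 significant figures: 0.00634.

0.00634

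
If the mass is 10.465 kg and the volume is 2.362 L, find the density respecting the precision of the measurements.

density = 10.465 kg ÷ 2.362 L = 4.43056731583… kg/L.
10.465 has 5 significant figures; 2.362 has 4.
Division/multiplication keeps the fewest: 4 significant figures.
Rounded: 4.431 kg/L.

4.431 kg/L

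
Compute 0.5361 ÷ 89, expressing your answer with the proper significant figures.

0.5361 ÷ 89 = 0.00602359550562…
Multiplication/division keeps the fewest significant figures: 0.5361 → 4 s.f., 89 → 2 s.f.; limit is 2.
Rounded to 2 significant figures: 6.0 × 10^-3.

6.0 × 10^-3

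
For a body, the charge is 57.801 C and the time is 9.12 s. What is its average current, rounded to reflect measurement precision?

6.34 A

average current = 57.801 C ÷ 9.12 s = 6.33782894737… A.
57.801 has 5 significant figures; 9.12 has 3.
Division/multiplication keeps the fewest: 3 significant figures.
Rounded: 6.34 A.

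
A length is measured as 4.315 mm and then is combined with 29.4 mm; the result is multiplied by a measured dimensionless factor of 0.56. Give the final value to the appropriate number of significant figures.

4.315 mm + 29.4 mm = 33.715 mm; the sum is limited to 1 decimal place (3 s.f.).
Carrying full precision, 33.715 × 0.56 = 18.8804 mm; 0.56 has 2 s.f., so the result keeps min(3, 2) = 2 s.f.
Rounded to 2 significant figures: 19 mm.

19 mm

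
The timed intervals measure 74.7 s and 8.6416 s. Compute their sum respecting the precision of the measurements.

83.3 s

74.7 s + 8.6416 s = 83.3416 s.
Addition/subtraction keeps the fewest decimal places: 74.7 → 1 decimal place, 8.6416 → 4 decimal places; limit is 1.
Rounded to 1 decimal place: 83.3 s.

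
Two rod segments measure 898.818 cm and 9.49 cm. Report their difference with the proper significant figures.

898.818 cm − 9.49 cm = 889.328 cm.
Addition/subtraction keeps the fewest decimal places: 898.818 → 3 decimal places, 9.49 → 2 decimal places; limit is 2.
Rounded to 2 decimal places: 889.33 cm.

889.33 cm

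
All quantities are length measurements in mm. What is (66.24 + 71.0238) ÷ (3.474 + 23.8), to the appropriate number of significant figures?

66.24 + 71.0238 = 137.2638, limited to 2 d.p. → 5 s.f.; 3.474 + 23.8 = 27.274, limited to 1 d.p. → 3 s.f.
Carrying full precision, 137.2638 ÷ 27.274 = 5.03277113735…; keep min(5, 3) = 3 s.f.
Rounded to 3 significant figures: 5.03.

5.03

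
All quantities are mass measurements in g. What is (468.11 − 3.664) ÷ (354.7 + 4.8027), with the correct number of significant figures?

1.292

468.11 − 3.664 = 464.446, limited to 2 d.p. → 5 s.f.; 354.7 + 4.8027 = 359.5027, limited to 1 d.p. → 4 s.f.
Carrying full precision, 464.446 ÷ 359.5027 = 1.29191241123…; keep min(5, 4) = 4 s.f.
Rounded to 4 significant figures: 1.292.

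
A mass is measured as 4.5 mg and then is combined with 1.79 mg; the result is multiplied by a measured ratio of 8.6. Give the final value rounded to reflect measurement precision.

4.5 mg + 1.79 mg = 6.29 mg; the sum is limited to 1 decimal place (2 s.f.).
Carrying full precision, 6.29 × 8.6 = 54.094 mg; 8.6 has 2 s.f., so the result keeps min(2, 2) = 2 s.f.
Rounded to 2 significant figures: 54 mg.

54 mg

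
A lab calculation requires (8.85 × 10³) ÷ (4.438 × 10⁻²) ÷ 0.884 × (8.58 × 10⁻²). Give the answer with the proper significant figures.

(8.85 × 10³) ÷ (4.438 × 10⁻²) ÷ 0.884 × (8.58 × 10⁻²) = 19354.9028444…
Multiplication/division keeps the fewest significant figures: 8.85 × 10³ → 3 s.f., 4.438 × 10⁻² → 4 s.f., 0.884 → 3 s.f., 8.58 × 10⁻² → 3 s.f.; limit is 3.
Rounded to 3 significant figures: 1.94 × 10⁴.

1.94 × 10⁴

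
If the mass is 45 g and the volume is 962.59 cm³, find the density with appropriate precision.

0.047 g/cm³

density = 45 g ÷ 962.59 cm³ = 0.0467488754298… g/cm³.
45 has 2 significant figures; 962.59 has 5.
Division/multiplication keeps the fewest: 2 significant figures.
Rounded: 0.047 g/cm³.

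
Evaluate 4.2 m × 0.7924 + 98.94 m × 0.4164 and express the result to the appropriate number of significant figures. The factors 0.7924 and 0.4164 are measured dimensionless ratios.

44.5 m

4.2 × 0.7924 = 3.32808 → 3.3 m (2 s.f., last digit at the 10^-1 place).
98.94 × 0.4164 = 41.198616 → 41.20 m (4 s.f., last digit at the 10^-2 place).
Sum: 44.526696 m; keep the coarser place, 10^-1.
Result: 44.5 m.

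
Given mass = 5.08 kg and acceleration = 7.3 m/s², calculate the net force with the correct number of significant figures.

37 N

net force = 5.08 kg × 7.3 m/s² = 37.084 N.
5.08 has 3 significant figures; 7.3 has 2.
Division/multiplication keeps the fewest: 2 significant figures.
Rounded: 37 N.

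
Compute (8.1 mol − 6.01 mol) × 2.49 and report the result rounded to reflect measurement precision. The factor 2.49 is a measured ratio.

5.2 mol

8.1 mol − 6.01 mol = 2.09 mol; the difference is limited to 1 decimal place (2 s.f.).
Carrying full precision, 2.09 × 2.49 = 5.2041 mol; 2.49 has 3 s.f., so the result keeps min(2, 3) = 2 s.f.
Rounded to 2 significant figures: 5.2 mol.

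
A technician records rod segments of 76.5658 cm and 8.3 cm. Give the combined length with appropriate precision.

76.5658 cm + 8.3 cm = 84.8658 cm.
Addition/subtraction keeps the fewest decimal places: 76.5658 → 4 decimal places, 8.3 → 1 decimal place; limit is 1.
Rounded to 1 decimal place: 84.9 cm.

84.9 cm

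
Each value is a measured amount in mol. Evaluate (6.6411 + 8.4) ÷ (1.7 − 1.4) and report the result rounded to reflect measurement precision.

5 × 10¹

6.6411 + 8.4 = 15.0411, limited to 1 d.p. → 3 s.f.; 1.7 − 1.4 = 0.3, limited to 1 d.p. → 1 s.f.
Carrying full precision, 15.0411 ÷ 0.3 = 50.137; keep min(3, 1) = 1 s.f.
Rounded to 1 significant figure: 5 × 10¹.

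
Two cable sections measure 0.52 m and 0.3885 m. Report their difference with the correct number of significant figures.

0.13 m

0.52 m − 0.3885 m = 0.1315 m.
Addition/subtraction keeps the fewest decimal places: 0.52 → 2 decimal places, 0.3885 → 4 decimal places; limit is 2.
Rounded to 2 decimal places: 0.13 m.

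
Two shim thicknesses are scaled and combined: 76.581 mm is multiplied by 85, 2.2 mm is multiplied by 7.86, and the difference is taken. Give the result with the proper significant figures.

6.5 × 10³ mm

76.581 × 85 = 6509.385 → 6.5 × 10³ mm (2 s.f., last digit at the 10^2 place).
2.2 × 7.86 = 17.292 → 17 mm (2 s.f., last digit at the 10^0 place).
Difference: 6492.093 mm; keep the coarser place, 10^2.
Result: 6.5 × 10³ mm.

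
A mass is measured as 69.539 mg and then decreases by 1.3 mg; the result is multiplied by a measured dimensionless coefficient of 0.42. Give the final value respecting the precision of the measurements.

29 mg

69.539 mg − 1.3 mg = 68.239 mg; the difference is limited to 1 decimal place (3 s.f.).
Carrying full precision, 68.239 × 0.42 = 28.66038 mg; 0.42 has 2 s.f., so the result keeps min(3, 2) = 2 s.f.
Rounded to 2 significant figures: 29 mg.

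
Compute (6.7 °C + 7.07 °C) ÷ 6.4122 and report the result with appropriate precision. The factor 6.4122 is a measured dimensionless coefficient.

2.15 °C

6.7 °C + 7.07 °C = 13.77 °C; the sum is limited to 1 decimal place (3 s.f.).
Carrying full precision, 13.77 ÷ 6.4122 = 2.14746888743… °C; 6.4122 has 5 s.f., so the result keeps min(3, 5) = 3 s.f.
Rounded to 3 significant figures: 2.15 °C.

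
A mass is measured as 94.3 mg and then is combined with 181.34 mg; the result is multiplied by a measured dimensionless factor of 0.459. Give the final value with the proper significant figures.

1.27 × 10^2 mg

94.3 mg + 181.34 mg = 275.64 mg; the sum is limited to 1 decimal place (4 s.f.).
Carrying full precision, 275.64 × 0.459 = 126.51876 mg; 0.459 has 3 s.f., so the result keeps min(4, 3) = 3 s.f.
Rounded to 3 significant figures: 1.27 × 10^2 mg.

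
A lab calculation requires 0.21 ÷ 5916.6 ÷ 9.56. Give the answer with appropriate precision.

0.21 ÷ 5916.6 ÷ 9.56 = 0.00000371269431712…
Multiplication/division keeps the fewest significant figures: 0.21 → 2 s.f., 5916.6 → 5 s.f., 9.56 → 3 s.f.; limit is 2.
Rounded to 2 significant figures: 3.7 × 10⁻⁶.

3.7 × 10⁻⁶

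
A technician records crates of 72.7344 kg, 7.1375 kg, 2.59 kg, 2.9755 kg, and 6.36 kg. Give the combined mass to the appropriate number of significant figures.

72.7344 kg + 7.1375 kg + 2.59 kg + 2.9755 kg + 6.36 kg = 91.7974 kg.
Addition/subtraction keeps the fewest decimal places: 72.7344 → 4 decimal places, 7.1375 → 4 decimal places, 2.59 → 2 decimal places, 2.9755 → 4 decimal places, 6.36 → 2 decimal places; limit is 2.
Rounded to 2 decimal places: 91.80 kg.

91.80 kg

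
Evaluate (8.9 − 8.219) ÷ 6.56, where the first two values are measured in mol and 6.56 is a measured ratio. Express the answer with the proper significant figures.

8.9 mol − 8.219 mol = 0.681 mol; the difference is limited to 1 decimal place (1 s.f.).
Carrying full precision, 0.681 ÷ 6.56 = 0.10381097561… mol; 6.56 has 3 s.f., so the result keeps min(1, 3) = 1 s.f.
Rounded to 1 significant figure: 0.1 mol.

0.1 mol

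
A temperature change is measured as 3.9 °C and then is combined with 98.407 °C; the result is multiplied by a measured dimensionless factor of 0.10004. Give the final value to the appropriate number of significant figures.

3.9 °C + 98.407 °C = 102.307 °C; the sum is limited to 1 decimal place (4 s.f.).
Carrying full precision, 102.307 × 0.10004 = 10.23479228 °C; 0.10004 has 5 s.f., so the result keeps min(4, 5) = 4 s.f.
Rounded to 4 significant figures: 10.23 °C.

10.23 °C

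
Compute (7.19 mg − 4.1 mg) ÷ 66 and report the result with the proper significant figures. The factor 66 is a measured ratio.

7.19 mg − 4.1 mg = 3.09 mg; the difference is limited to 1 decimal place (2 s.f.).
Carrying full precision, 3.09 ÷ 66 = 0.0468181818182… mg; 66 has 2 s.f., so the result keeps min(2, 2) = 2 s.f.
Rounded to 2 significant figures: 0.047 mg.

0.047 mg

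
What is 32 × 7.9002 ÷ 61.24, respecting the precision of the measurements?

4.1

32 × 7.9002 ÷ 61.24 = 4.12812540823…
Multiplication/division keeps the fewest significant figures: 32 → 2 s.f., 7.9002 → 5 s.f., 61.24 → 4 s.f.; limit is 2.
Rounded to 2 significant figures: 4.1.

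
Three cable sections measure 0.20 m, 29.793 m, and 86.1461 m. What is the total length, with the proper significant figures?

116.14 m

0.20 m + 29.793 m + 86.1461 m = 116.1391 m.
Addition/subtraction keeps the fewest decimal places: 0.20 → 2 decimal places, 29.793 → 3 decimal places, 86.1461 → 4 decimal places; limit is 2.
Rounded to 2 decimal places: 116.14 m.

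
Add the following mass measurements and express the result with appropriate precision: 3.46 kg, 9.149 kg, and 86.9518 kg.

99.56 kg

3.46 kg + 9.149 kg + 86.9518 kg = 99.5608 kg.
Addition/subtraction keeps the fewest decimal places: 3.46 → 2 decimal places, 9.149 → 3 decimal places, 86.9518 → 4 decimal places; limit is 2.
Rounded to 2 decimal places: 99.56 kg.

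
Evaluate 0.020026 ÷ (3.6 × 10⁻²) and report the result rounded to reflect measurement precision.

0.020026 ÷ (3.6 × 10⁻²) = 0.556277777778…
Multiplication/division keeps the fewest significant figures: 0.020026 → 5 s.f., 3.6 × 10⁻² → 2 s.f.; limit is 2.
Rounded to 2 significant figures: 0.56.

0.56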